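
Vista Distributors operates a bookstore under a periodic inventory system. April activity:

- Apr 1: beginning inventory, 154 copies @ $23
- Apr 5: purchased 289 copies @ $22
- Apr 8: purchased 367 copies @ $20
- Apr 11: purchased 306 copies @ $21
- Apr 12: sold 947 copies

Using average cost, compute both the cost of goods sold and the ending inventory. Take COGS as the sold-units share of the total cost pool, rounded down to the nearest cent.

COGS = $20,082.17; ending inventory = $3,583.83

Apr 12, sell 947: 947/1116 × $23,666.00 → $20,082.17
Ending inventory (cost pool remaining) = $3,583.83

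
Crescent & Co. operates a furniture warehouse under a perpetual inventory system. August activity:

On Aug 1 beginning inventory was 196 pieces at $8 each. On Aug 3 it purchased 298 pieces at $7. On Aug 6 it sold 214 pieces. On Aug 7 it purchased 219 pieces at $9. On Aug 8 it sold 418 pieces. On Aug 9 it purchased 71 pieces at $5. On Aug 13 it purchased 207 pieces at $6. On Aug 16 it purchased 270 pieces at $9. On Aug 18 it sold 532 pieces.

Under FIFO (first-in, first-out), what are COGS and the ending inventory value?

Aug 6, 214 sold [FIFO — oldest first]: 196 @ $8 + 18 @ $7 = $1,694
Aug 8, 418 sold [FIFO — oldest first]: 280 @ $7 + 138 @ $9 = $3,202
Aug 18, 532 sold [FIFO — oldest first]: 81 @ $9 + 71 @ $5 + 207 @ $6 + 173 @ $9 = $3,883
Total COGS = $1,694 + $3,202 + $3,883 = $8,779
Ending inventory: 97 @ $9 = $873

COGS = $8,779; ending inventory = $873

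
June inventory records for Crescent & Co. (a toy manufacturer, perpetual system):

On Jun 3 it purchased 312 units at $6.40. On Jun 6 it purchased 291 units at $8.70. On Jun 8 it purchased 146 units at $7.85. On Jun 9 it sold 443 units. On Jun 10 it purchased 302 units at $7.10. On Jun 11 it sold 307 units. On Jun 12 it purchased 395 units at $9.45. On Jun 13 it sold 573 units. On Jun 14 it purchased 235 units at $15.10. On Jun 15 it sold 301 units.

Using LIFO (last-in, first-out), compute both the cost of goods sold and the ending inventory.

Jun 9, 443 sold [LIFO — newest first]: 146 @ $7.85 + 291 @ $8.70 + 6 @ $6.40 = $3,716.20
Jun 11, 307 sold [LIFO — newest first]: 302 @ $7.10 + 5 @ $6.40 = $2,176.20
Jun 13, 573 sold [LIFO — newest first]: 395 @ $9.45 + 178 @ $6.40 = $4,871.95
Jun 15, 301 sold [LIFO — newest first]: 235 @ $15.10 + 66 @ $6.40 = $3,970.90
Total COGS = $3,716.20 + $2,176.20 + $4,871.95 + $3,970.90 = $14,735.25
Ending inventory: 57 @ $6.40 = $364.80

COGS = $14,735.25; ending inventory = $364.80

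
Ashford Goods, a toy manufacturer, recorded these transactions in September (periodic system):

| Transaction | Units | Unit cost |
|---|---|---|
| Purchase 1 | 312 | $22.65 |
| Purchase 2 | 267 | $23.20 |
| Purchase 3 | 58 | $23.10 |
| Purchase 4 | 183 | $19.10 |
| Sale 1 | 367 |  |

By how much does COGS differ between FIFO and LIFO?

FIFO COGS: 312 @ $22.65 + 55 @ $23.20 = $8,342.80
LIFO COGS: 183 @ $19.10 + 58 @ $23.10 + 126 @ $23.20 = $7,758.30
Difference = |$8,342.80 − $7,758.30| = $584.50

$584.50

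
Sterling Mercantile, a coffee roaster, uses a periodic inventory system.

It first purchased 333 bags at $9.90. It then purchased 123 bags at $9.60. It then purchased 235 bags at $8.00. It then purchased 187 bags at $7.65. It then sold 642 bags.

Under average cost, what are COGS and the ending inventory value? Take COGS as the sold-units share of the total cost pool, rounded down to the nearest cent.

COGS = $5,694.67; ending inventory = $2,093.38

Sale 1, sell 642: 642/878 × $7,788.05 → $5,694.67
Ending inventory (cost pool remaining) = $2,093.38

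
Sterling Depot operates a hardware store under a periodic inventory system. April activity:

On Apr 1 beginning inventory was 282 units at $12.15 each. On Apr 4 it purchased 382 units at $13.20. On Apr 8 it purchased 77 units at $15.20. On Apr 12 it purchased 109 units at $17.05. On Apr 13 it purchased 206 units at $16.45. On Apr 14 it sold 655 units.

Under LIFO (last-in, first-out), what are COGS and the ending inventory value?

COGS = $9,889.15; ending inventory = $4,997.10

Apr 14, 655 sold [LIFO — newest first]: 206 @ $16.45 + 109 @ $17.05 + 77 @ $15.20 + 263 @ $13.20 = $9,889.15
Ending inventory: 282 @ $12.15 + 119 @ $13.20 = $4,997.10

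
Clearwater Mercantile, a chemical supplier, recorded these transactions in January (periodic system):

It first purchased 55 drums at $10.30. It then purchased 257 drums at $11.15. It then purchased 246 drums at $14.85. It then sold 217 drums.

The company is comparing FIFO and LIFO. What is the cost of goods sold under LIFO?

COGS = $3,222.45

FIFO COGS: 55 @ $10.30 + 162 @ $11.15 = $2,372.80
LIFO COGS: 217 @ $14.85 = $3,222.45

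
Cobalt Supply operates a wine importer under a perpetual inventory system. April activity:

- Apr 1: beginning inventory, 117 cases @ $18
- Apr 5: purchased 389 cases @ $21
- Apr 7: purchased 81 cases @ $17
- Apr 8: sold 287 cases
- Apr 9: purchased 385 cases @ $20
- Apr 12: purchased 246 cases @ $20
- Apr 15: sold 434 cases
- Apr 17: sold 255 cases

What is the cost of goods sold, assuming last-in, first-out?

Apr 8, 287 sold [LIFO — newest first]: 81 @ $17 + 206 @ $21 = $5,703
Apr 15, 434 sold [LIFO — newest first]: 246 @ $20 + 188 @ $20 = $8,680
Apr 17, 255 sold [LIFO — newest first]: 197 @ $20 + 58 @ $21 = $5,158
Total COGS = $5,703 + $8,680 + $5,158 = $19,541
Ending inventory: 117 @ $18 + 125 @ $21 = $4,731
Check: goods available $24,272 = COGS $19,541 + ending $4,731

COGS = $19,541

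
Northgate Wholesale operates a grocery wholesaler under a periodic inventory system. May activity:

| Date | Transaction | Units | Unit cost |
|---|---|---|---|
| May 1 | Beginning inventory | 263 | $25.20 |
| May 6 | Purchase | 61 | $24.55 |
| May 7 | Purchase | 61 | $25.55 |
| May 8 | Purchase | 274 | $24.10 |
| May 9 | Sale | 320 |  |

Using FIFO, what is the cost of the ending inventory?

May 9, 320 sold [FIFO — oldest first]: 263 @ $25.20 + 57 @ $24.55 = $8,026.95
Ending inventory: 4 @ $24.55 + 61 @ $25.55 + 274 @ $24.10 = $8,260.15

Ending inventory = $8,260.15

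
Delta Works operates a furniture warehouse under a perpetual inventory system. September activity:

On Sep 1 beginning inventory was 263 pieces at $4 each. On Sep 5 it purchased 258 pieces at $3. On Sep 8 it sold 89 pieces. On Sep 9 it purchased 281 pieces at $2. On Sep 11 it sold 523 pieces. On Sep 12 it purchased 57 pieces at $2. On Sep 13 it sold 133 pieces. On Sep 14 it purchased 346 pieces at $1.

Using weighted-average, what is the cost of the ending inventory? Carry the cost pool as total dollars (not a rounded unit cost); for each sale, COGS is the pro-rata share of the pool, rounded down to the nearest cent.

After Sep 1: 263 on hand, pool $1,052.00 (≈ $4.0000 each)
After Sep 5: 521 on hand, pool $1,826.00 (≈ $3.5048 each)
Sep 8, sell 89: 89/521 × $1,826.00 → $311.92
After Sep 9: 713 on hand, pool $2,076.08 (≈ $2.9118 each)
Sep 11, sell 523: 523/713 × $2,076.08 → $1,522.84
After Sep 12: 247 on hand, pool $667.24 (≈ $2.7014 each)
Sep 13, sell 133: 133/247 × $667.24 → $359.28
After Sep 14: 460 on hand, pool $653.96 (≈ $1.4217 each)
Total COGS = $311.92 + $1,522.84 + $359.28 = $2,194.04
Ending inventory (cost pool remaining) = $653.96
Check: goods available $2,848.00 = COGS $2,194.04 + ending $653.96

Ending inventory = $653.96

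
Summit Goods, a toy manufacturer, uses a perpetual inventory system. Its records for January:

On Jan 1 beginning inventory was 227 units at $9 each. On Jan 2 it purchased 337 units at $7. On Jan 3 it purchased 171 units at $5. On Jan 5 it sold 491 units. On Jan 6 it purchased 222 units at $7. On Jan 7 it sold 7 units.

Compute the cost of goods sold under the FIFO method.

COGS = $3,940

Jan 5, 491 sold [FIFO — oldest first]: 227 @ $9 + 264 @ $7 = $3,891
Jan 7, 7 sold [FIFO — oldest first]: 7 @ $7 = $49
Total COGS = $3,891 + $49 = $3,940
Ending inventory: 66 @ $7 + 171 @ $5 + 222 @ $7 = $2,871
Check: goods available $6,811 = COGS $3,940 + ending $2,871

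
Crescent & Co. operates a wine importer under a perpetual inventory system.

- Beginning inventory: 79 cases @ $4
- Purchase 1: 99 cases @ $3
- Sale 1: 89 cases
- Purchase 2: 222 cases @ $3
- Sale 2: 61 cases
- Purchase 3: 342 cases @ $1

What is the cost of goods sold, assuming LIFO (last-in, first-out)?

COGS = $450

Sale 1 (89) [LIFO — newest first]: 89 @ $3 = $267
Sale 2 (61) [LIFO — newest first]: 61 @ $3 = $183
Total COGS = $267 + $183 = $450
Ending inventory: 79 @ $4 + 10 @ $3 + 161 @ $3 + 342 @ $1 = $1,171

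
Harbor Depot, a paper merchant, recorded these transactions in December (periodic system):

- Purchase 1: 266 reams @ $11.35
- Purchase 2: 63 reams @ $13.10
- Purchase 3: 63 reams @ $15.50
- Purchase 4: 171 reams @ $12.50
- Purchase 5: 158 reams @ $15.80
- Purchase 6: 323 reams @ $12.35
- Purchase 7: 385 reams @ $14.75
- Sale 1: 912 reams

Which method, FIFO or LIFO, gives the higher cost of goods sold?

LIFO

FIFO COGS: 266 @ $11.35 + 63 @ $13.10 + 63 @ $15.50 + 171 @ $12.50 + 158 @ $15.80 + 191 @ $12.35 = $11,813.65
LIFO COGS: 385 @ $14.75 + 323 @ $12.35 + 158 @ $15.80 + 46 @ $12.50 = $12,739.20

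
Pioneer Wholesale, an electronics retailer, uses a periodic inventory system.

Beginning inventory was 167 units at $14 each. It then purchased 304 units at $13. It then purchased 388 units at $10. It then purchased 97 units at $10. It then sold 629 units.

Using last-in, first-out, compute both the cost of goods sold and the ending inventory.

Sale 1 (629) [LIFO — newest first]: 97 @ $10 + 388 @ $10 + 144 @ $13 = $6,722
Ending inventory: 167 @ $14 + 160 @ $13 = $4,418

COGS = $6,722; ending inventory = $4,418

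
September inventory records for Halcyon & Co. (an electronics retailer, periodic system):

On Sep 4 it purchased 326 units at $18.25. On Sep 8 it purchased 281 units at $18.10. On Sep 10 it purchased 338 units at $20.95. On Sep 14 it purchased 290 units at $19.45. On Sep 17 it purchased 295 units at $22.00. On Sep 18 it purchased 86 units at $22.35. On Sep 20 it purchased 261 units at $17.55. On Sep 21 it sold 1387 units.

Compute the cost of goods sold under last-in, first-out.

COGS = $27,831.95

Sep 21, 1387 sold [LIFO — newest first]: 261 @ $17.55 + 86 @ $22.35 + 295 @ $22.00 + 290 @ $19.45 + 338 @ $20.95 + 117 @ $18.10 = $27,831.95
Ending inventory: 326 @ $18.25 + 164 @ $18.10 = $8,917.90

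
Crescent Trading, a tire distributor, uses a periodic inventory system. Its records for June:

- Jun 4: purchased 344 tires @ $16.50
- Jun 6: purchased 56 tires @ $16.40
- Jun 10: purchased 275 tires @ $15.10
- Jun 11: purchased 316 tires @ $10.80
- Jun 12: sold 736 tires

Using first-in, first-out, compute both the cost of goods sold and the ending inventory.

COGS = $11,405.70; ending inventory = $2,754.00

Jun 12, 736 sold [FIFO — oldest first]: 344 @ $16.50 + 56 @ $16.40 + 275 @ $15.10 + 61 @ $10.80 = $11,405.70
Ending inventory: 255 @ $10.80 = $2,754.00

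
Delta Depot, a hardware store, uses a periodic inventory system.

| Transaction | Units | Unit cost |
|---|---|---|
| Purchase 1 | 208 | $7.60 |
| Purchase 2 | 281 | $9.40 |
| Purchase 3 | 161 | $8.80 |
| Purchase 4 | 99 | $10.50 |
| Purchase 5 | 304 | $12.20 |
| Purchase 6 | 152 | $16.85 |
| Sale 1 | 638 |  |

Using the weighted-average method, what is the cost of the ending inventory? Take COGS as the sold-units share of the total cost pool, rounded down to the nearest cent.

Ending inventory = $6,092.78

Sale 1, sell 638: 638/1205 × $12,948.50 → $6,855.72
Ending inventory (cost pool remaining) = $6,092.78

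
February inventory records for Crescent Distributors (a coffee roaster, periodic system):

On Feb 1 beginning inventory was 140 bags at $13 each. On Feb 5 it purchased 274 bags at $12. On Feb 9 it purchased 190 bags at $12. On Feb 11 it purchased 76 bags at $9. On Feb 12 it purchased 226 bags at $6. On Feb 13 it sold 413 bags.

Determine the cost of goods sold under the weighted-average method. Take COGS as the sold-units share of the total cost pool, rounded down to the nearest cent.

Feb 13, sell 413: 413/906 × $9,428.00 → $4,297.75
Ending inventory (cost pool remaining) = $5,130.25

COGS = $4,297.75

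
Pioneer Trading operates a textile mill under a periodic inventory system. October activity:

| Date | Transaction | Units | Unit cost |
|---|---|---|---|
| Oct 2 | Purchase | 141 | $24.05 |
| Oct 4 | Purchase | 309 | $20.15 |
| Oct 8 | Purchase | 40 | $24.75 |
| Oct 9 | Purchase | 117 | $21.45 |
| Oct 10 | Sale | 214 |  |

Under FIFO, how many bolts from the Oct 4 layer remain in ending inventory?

236

Oct 10, 214 sold [FIFO — oldest first]: 141 @ $24.05 + 73 @ $20.15 = $4,862.00
Ending inventory: 236 @ $20.15 + 40 @ $24.75 + 117 @ $21.45 = $8,255.05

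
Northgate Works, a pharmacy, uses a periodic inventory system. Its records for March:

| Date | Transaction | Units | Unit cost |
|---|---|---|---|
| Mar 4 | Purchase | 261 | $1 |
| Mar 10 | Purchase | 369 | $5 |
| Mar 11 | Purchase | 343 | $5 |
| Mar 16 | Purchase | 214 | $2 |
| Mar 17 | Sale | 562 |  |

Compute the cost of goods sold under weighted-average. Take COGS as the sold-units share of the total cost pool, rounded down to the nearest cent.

COGS = $2,011.74

Mar 17, sell 562: 562/1187 × $4,249.00 → $2,011.74
Ending inventory (cost pool remaining) = $2,237.26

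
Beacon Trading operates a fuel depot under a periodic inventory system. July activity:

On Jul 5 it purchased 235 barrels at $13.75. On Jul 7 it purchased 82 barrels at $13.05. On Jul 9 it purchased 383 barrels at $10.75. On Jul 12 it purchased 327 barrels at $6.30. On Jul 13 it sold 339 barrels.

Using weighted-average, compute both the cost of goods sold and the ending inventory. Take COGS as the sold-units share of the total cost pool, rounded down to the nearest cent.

COGS = $3,458.88; ending inventory = $7,019.82

Jul 13, sell 339: 339/1027 × $10,478.70 → $3,458.88
Ending inventory (cost pool remaining) = $7,019.82
Check: goods available $10,478.70 = COGS $3,458.88 + ending $7,019.82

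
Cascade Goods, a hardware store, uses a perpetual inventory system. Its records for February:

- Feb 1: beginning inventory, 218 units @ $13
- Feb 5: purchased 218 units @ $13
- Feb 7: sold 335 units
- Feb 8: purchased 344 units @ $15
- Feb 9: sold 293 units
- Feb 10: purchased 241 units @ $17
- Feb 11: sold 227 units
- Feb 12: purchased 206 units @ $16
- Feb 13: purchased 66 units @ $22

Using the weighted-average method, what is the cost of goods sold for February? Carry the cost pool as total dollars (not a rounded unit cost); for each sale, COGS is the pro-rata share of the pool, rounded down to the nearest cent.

After Feb 1: 218 on hand, pool $2,834.00 (≈ $13.0000 each)
After Feb 5: 436 on hand, pool $5,668.00 (≈ $13.0000 each)
Feb 7, sell 335: 335/436 × $5,668.00 → $4,355.00
After Feb 8: 445 on hand, pool $6,473.00 (≈ $14.5461 each)
Feb 9, sell 293: 293/445 × $6,473.00 → $4,261.99
After Feb 10: 393 on hand, pool $6,308.01 (≈ $16.0509 each)
Feb 11, sell 227: 227/393 × $6,308.01 → $3,643.55
After Feb 12: 372 on hand, pool $5,960.46 (≈ $16.0227 each)
After Feb 13: 438 on hand, pool $7,412.46 (≈ $16.9234 each)
Total COGS = $4,355.00 + $4,261.99 + $3,643.55 = $12,260.54
Ending inventory (cost pool remaining) = $7,412.46
Check: goods available $19,673.00 = COGS $12,260.54 + ending $7,412.46

COGS = $12,260.54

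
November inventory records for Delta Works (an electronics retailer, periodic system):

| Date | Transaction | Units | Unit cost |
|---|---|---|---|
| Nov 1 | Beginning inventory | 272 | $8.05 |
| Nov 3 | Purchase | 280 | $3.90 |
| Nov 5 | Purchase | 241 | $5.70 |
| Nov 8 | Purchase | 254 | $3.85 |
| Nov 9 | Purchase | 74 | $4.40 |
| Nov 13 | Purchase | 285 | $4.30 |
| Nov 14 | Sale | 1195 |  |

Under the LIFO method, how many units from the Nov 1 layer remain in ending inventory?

Nov 14, 1195 sold [LIFO — newest first]: 285 @ $4.30 + 74 @ $4.40 + 254 @ $3.85 + 241 @ $5.70 + 280 @ $3.90 + 61 @ $8.05 = $5,485.75
Ending inventory: 211 @ $8.05 = $1,698.55

211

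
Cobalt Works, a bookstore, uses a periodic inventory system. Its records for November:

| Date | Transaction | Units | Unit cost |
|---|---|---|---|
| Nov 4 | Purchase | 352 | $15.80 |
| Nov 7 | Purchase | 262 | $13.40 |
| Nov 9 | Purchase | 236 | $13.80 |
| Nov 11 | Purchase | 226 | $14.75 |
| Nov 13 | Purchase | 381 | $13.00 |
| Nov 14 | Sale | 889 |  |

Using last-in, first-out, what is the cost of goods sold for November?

COGS = $12,159.70

Nov 14, 889 sold [LIFO — newest first]: 381 @ $13.00 + 226 @ $14.75 + 236 @ $13.80 + 46 @ $13.40 = $12,159.70
Ending inventory: 352 @ $15.80 + 216 @ $13.40 = $8,456.00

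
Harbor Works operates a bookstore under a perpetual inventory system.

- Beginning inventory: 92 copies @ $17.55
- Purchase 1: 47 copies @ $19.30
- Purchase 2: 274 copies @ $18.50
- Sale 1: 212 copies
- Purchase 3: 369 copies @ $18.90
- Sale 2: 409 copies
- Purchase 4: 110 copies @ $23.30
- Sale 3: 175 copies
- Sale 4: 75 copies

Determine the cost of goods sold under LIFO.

COGS = $16,759.25

Sale 1 (212) [LIFO — newest first]: 212 @ $18.50 = $3,922.00
Sale 2 (409) [LIFO — newest first]: 369 @ $18.90 + 40 @ $18.50 = $7,714.10
Sale 3 (175) [LIFO — newest first]: 110 @ $23.30 + 22 @ $18.50 + 43 @ $19.30 = $3,799.90
Sale 4 (75) [LIFO — newest first]: 4 @ $19.30 + 71 @ $17.55 = $1,323.25
Total COGS = $3,922.00 + $7,714.10 + $3,799.90 + $1,323.25 = $16,759.25
Ending inventory: 21 @ $17.55 = $368.55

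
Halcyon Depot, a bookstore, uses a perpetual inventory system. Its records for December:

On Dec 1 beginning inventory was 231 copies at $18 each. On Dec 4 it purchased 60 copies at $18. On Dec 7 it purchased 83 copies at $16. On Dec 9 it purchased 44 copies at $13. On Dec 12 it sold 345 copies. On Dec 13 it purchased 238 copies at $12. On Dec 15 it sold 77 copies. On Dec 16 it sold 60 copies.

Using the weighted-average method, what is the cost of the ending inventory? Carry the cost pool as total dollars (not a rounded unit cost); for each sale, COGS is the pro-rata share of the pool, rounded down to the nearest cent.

After Dec 1: 231 on hand, pool $4,158.00 (≈ $18.0000 each)
After Dec 4: 291 on hand, pool $5,238.00 (≈ $18.0000 each)
After Dec 7: 374 on hand, pool $6,566.00 (≈ $17.5561 each)
After Dec 9: 418 on hand, pool $7,138.00 (≈ $17.0766 each)
Dec 12, sell 345: 345/418 × $7,138.00 → $5,891.41
After Dec 13: 311 on hand, pool $4,102.59 (≈ $13.1916 each)
Dec 15, sell 77: 77/311 × $4,102.59 → $1,015.75
Dec 16, sell 60: 60/234 × $3,086.84 → $791.49
Total COGS = $5,891.41 + $1,015.75 + $791.49 = $7,698.65
Ending inventory (cost pool remaining) = $2,295.35
Check: goods available $9,994.00 = COGS $7,698.65 + ending $2,295.35

Ending inventory = $2,295.35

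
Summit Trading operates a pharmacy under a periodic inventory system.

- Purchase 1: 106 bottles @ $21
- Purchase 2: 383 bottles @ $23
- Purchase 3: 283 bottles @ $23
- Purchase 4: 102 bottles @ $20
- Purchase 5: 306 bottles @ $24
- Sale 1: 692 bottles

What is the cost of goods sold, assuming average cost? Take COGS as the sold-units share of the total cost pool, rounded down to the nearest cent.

Sale 1, sell 692: 692/1180 × $26,928.00 → $15,791.67
Ending inventory (cost pool remaining) = $11,136.33
Check: goods available $26,928.00 = COGS $15,791.67 + ending $11,136.33

COGS = $15,791.67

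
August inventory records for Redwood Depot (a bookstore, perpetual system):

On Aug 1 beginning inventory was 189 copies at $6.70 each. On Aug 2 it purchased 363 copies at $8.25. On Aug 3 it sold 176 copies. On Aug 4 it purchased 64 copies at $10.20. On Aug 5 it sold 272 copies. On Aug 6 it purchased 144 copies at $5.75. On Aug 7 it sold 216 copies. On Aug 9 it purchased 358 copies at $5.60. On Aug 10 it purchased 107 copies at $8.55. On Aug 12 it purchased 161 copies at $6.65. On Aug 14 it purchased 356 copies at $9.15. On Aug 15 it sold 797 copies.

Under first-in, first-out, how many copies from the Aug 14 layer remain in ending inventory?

Aug 3, 176 sold [FIFO — oldest first]: 176 @ $6.70 = $1,179.20
Aug 5, 272 sold [FIFO — oldest first]: 13 @ $6.70 + 259 @ $8.25 = $2,223.85
Aug 7, 216 sold [FIFO — oldest first]: 104 @ $8.25 + 64 @ $10.20 + 48 @ $5.75 = $1,786.80
Aug 15, 797 sold [FIFO — oldest first]: 96 @ $5.75 + 358 @ $5.60 + 107 @ $8.55 + 161 @ $6.65 + 75 @ $9.15 = $5,228.55
Total COGS = $1,179.20 + $2,223.85 + $1,786.80 + $5,228.55 = $10,418.40
Ending inventory: 281 @ $9.15 = $2,571.15
Check: goods available $12,989.55 = COGS $10,418.40 + ending $2,571.15

281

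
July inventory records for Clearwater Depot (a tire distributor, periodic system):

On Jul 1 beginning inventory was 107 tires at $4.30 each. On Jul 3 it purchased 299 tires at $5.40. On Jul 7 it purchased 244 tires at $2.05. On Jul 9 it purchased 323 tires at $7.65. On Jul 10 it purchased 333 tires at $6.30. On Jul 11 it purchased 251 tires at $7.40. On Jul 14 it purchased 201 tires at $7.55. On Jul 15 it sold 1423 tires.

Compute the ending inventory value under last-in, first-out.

Jul 15, 1423 sold [LIFO — newest first]: 201 @ $7.55 + 251 @ $7.40 + 333 @ $6.30 + 323 @ $7.65 + 244 @ $2.05 + 71 @ $5.40 = $8,827.40
Ending inventory: 107 @ $4.30 + 228 @ $5.40 = $1,691.30

Ending inventory = $1,691.30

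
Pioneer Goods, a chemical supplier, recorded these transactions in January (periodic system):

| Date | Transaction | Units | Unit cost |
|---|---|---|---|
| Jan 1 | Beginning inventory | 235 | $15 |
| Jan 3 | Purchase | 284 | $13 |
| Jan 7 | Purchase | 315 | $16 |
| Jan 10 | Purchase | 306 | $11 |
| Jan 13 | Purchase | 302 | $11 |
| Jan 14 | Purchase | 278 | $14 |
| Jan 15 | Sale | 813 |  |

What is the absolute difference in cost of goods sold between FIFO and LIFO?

$2,144

FIFO COGS: 235 @ $15 + 284 @ $13 + 294 @ $16 = $11,921
LIFO COGS: 278 @ $14 + 302 @ $11 + 233 @ $11 = $9,777
Difference = |$11,921 − $9,777| = $2,144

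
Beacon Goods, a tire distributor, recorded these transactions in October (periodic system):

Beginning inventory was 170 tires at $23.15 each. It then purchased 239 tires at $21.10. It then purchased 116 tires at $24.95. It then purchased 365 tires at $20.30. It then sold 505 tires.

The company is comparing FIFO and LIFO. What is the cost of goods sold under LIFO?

COGS = $10,810.10

FIFO COGS: 170 @ $23.15 + 239 @ $21.10 + 96 @ $24.95 = $11,373.60
LIFO COGS: 365 @ $20.30 + 116 @ $24.95 + 24 @ $21.10 = $10,810.10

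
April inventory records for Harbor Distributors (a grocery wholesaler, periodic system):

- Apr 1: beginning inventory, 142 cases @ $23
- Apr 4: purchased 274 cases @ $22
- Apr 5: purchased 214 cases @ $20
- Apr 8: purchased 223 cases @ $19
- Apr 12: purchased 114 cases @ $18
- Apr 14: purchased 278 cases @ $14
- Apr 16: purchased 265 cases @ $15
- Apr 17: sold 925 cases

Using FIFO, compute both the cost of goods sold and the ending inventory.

Apr 17, 925 sold [FIFO — oldest first]: 142 @ $23 + 274 @ $22 + 214 @ $20 + 223 @ $19 + 72 @ $18 = $19,107
Ending inventory: 42 @ $18 + 278 @ $14 + 265 @ $15 = $8,623

COGS = $19,107; ending inventory = $8,623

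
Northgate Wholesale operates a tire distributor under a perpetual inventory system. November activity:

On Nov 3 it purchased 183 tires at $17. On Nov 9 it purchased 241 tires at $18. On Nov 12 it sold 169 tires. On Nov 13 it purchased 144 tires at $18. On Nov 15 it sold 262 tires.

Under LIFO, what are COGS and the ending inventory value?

Nov 12, 169 sold [LIFO — newest first]: 169 @ $18 = $3,042
Nov 15, 262 sold [LIFO — newest first]: 144 @ $18 + 72 @ $18 + 46 @ $17 = $4,670
Total COGS = $3,042 + $4,670 = $7,712
Ending inventory: 137 @ $17 = $2,329

COGS = $7,712; ending inventory = $2,329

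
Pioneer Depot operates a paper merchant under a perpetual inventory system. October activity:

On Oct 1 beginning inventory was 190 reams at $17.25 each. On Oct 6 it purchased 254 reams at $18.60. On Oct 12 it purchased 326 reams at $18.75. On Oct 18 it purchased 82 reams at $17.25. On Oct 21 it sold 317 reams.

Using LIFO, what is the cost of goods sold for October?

Oct 21, 317 sold [LIFO — newest first]: 82 @ $17.25 + 235 @ $18.75 = $5,820.75
Ending inventory: 190 @ $17.25 + 254 @ $18.60 + 91 @ $18.75 = $9,708.15

COGS = $5,820.75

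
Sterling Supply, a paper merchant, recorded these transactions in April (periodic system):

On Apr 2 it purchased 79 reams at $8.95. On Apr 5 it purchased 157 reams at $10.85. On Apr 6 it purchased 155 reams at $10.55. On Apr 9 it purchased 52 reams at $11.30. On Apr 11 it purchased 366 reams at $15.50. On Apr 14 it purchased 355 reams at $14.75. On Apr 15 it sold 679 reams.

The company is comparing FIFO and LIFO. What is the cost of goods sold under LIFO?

FIFO COGS: 79 @ $8.95 + 157 @ $10.85 + 155 @ $10.55 + 52 @ $11.30 + 236 @ $15.50 = $8,291.35
LIFO COGS: 355 @ $14.75 + 324 @ $15.50 = $10,258.25

COGS = $10,258.25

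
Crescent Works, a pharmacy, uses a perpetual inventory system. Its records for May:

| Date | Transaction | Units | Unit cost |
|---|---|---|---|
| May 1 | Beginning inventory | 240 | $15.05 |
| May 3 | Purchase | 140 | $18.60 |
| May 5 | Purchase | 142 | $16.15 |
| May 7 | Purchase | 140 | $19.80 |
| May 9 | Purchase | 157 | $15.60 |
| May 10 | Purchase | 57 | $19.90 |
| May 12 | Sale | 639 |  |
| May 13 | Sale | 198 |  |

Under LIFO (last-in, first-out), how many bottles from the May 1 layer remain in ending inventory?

39

May 12, 639 sold [LIFO — newest first]: 57 @ $19.90 + 157 @ $15.60 + 140 @ $19.80 + 142 @ $16.15 + 140 @ $18.60 + 3 @ $15.05 = $11,297.95
May 13, 198 sold [LIFO — newest first]: 198 @ $15.05 = $2,979.90
Total COGS = $11,297.95 + $2,979.90 = $14,277.85
Ending inventory: 39 @ $15.05 = $586.95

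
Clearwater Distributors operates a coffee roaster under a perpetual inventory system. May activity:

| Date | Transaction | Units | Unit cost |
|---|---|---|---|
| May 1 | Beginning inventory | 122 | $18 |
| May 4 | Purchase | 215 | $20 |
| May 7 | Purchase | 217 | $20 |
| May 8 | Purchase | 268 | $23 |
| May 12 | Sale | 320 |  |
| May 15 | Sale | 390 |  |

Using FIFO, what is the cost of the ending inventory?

Ending inventory = $2,576

May 12, 320 sold [FIFO — oldest first]: 122 @ $18 + 198 @ $20 = $6,156
May 15, 390 sold [FIFO — oldest first]: 17 @ $20 + 217 @ $20 + 156 @ $23 = $8,268
Total COGS = $6,156 + $8,268 = $14,424
Ending inventory: 112 @ $23 = $2,576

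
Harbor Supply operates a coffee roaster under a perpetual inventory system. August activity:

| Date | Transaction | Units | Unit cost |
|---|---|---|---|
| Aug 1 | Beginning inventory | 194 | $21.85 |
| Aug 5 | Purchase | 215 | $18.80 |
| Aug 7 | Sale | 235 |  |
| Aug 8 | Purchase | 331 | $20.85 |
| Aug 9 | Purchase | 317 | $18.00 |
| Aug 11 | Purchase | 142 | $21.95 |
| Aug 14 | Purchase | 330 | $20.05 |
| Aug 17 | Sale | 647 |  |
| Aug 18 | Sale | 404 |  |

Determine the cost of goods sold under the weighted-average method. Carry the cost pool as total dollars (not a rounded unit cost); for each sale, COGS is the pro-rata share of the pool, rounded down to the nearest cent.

COGS = $25,764.71

After Aug 1: 194 on hand, pool $4,238.90 (≈ $21.8500 each)
After Aug 5: 409 on hand, pool $8,280.90 (≈ $20.2467 each)
Aug 7, sell 235: 235/409 × $8,280.90 → $4,757.97
After Aug 8: 505 on hand, pool $10,424.28 (≈ $20.6421 each)
After Aug 9: 822 on hand, pool $16,130.28 (≈ $19.6232 each)
After Aug 11: 964 on hand, pool $19,247.18 (≈ $19.9660 each)
After Aug 14: 1294 on hand, pool $25,863.68 (≈ $19.9874 each)
Aug 17, sell 647: 647/1294 × $25,863.68 → $12,931.84
Aug 18, sell 404: 404/647 × $12,931.84 → $8,074.90
Total COGS = $4,757.97 + $12,931.84 + $8,074.90 = $25,764.71
Ending inventory (cost pool remaining) = $4,856.94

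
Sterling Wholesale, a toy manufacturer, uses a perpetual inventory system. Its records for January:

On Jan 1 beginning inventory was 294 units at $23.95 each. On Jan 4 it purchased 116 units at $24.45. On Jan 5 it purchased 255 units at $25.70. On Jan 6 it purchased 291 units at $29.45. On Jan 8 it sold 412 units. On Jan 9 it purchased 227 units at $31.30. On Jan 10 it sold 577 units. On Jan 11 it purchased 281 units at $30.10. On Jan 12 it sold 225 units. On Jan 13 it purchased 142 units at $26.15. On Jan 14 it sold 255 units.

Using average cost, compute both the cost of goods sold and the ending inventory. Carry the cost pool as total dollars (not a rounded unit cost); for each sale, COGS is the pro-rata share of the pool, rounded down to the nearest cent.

After Jan 1: 294 on hand, pool $7,041.30 (≈ $23.9500 each)
After Jan 4: 410 on hand, pool $9,877.50 (≈ $24.0915 each)
After Jan 5: 665 on hand, pool $16,431.00 (≈ $24.7083 each)
After Jan 6: 956 on hand, pool $25,000.95 (≈ $26.1516 each)
Jan 8, sell 412: 412/956 × $25,000.95 → $10,774.46
After Jan 9: 771 on hand, pool $21,331.59 (≈ $27.6674 each)
Jan 10, sell 577: 577/771 × $21,331.59 → $15,964.10
After Jan 11: 475 on hand, pool $13,825.59 (≈ $29.1065 each)
Jan 12, sell 225: 225/475 × $13,825.59 → $6,548.96
After Jan 13: 392 on hand, pool $10,989.93 (≈ $28.0355 each)
Jan 14, sell 255: 255/392 × $10,989.93 → $7,149.06
Total COGS = $10,774.46 + $15,964.10 + $6,548.96 + $7,149.06 = $40,436.58
Ending inventory (cost pool remaining) = $3,840.87
Check: goods available $44,277.45 = COGS $40,436.58 + ending $3,840.87

COGS = $40,436.58; ending inventory = $3,840.87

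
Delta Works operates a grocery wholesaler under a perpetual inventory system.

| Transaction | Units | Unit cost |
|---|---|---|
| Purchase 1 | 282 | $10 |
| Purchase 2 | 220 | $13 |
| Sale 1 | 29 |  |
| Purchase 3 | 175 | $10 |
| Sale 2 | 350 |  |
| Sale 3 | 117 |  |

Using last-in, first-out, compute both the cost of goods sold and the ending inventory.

COGS = $5,620; ending inventory = $1,810

Sale 1 (29) [LIFO — newest first]: 29 @ $13 = $377
Sale 2 (350) [LIFO — newest first]: 175 @ $10 + 175 @ $13 = $4,025
Sale 3 (117) [LIFO — newest first]: 16 @ $13 + 101 @ $10 = $1,218
Total COGS = $377 + $4,025 + $1,218 = $5,620
Ending inventory: 181 @ $10 = $1,810
Check: goods available $7,430 = COGS $5,620 + ending $1,810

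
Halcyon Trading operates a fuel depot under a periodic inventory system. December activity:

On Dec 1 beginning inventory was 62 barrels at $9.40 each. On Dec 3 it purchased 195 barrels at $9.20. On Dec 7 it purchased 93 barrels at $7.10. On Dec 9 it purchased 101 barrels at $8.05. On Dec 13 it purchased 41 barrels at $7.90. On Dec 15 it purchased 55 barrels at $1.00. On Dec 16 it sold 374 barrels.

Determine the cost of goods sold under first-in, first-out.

COGS = $3,230.30

Dec 16, 374 sold [FIFO — oldest first]: 62 @ $9.40 + 195 @ $9.20 + 93 @ $7.10 + 24 @ $8.05 = $3,230.30
Ending inventory: 77 @ $8.05 + 41 @ $7.90 + 55 @ $1.00 = $998.75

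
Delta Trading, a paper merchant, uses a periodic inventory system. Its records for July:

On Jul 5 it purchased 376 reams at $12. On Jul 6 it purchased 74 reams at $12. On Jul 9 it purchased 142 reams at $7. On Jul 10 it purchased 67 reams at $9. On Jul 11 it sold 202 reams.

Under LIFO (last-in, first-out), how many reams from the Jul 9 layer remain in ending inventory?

Jul 11, 202 sold [LIFO — newest first]: 67 @ $9 + 135 @ $7 = $1,548
Ending inventory: 376 @ $12 + 74 @ $12 + 7 @ $7 = $5,449

7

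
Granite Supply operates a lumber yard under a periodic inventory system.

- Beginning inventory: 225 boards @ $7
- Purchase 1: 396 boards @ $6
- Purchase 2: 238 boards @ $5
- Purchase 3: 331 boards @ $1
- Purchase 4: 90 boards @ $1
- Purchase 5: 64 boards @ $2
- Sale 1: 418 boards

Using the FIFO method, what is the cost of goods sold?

Sale 1 (418) [FIFO — oldest first]: 225 @ $7 + 193 @ $6 = $2,733
Ending inventory: 203 @ $6 + 238 @ $5 + 331 @ $1 + 90 @ $1 + 64 @ $2 = $2,957

COGS = $2,733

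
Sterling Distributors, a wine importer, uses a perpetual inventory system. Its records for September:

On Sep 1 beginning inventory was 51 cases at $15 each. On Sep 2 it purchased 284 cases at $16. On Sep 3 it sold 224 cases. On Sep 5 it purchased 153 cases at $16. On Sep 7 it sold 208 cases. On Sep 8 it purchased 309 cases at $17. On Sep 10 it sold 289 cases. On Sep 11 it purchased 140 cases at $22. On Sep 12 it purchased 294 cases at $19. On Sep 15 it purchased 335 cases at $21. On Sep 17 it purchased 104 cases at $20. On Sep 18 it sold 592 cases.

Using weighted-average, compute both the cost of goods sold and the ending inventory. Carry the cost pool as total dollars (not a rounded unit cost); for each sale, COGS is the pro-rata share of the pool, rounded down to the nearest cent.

After Sep 1: 51 on hand, pool $765.00 (≈ $15.0000 each)
After Sep 2: 335 on hand, pool $5,309.00 (≈ $15.8478 each)
Sep 3, sell 224: 224/335 × $5,309.00 → $3,549.89
After Sep 5: 264 on hand, pool $4,207.11 (≈ $15.9360 each)
Sep 7, sell 208: 208/264 × $4,207.11 → $3,314.69
After Sep 8: 365 on hand, pool $6,145.42 (≈ $16.8368 each)
Sep 10, sell 289: 289/365 × $6,145.42 → $4,865.82
After Sep 11: 216 on hand, pool $4,359.60 (≈ $20.1833 each)
After Sep 12: 510 on hand, pool $9,945.60 (≈ $19.5012 each)
After Sep 15: 845 on hand, pool $16,980.60 (≈ $20.0954 each)
After Sep 17: 949 on hand, pool $19,060.60 (≈ $20.0849 each)
Sep 18, sell 592: 592/949 × $19,060.60 → $11,890.27
Total COGS = $3,549.89 + $3,314.69 + $4,865.82 + $11,890.27 = $23,620.67
Ending inventory (cost pool remaining) = $7,170.33

COGS = $23,620.67; ending inventory = $7,170.33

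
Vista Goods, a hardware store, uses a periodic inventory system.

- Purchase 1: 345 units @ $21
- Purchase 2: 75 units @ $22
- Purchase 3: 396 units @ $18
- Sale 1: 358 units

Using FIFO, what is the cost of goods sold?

Sale 1 (358) [FIFO — oldest first]: 345 @ $21 + 13 @ $22 = $7,531
Ending inventory: 62 @ $22 + 396 @ $18 = $8,492
Check: goods available $16,023 = COGS $7,531 + ending $8,492

COGS = $7,531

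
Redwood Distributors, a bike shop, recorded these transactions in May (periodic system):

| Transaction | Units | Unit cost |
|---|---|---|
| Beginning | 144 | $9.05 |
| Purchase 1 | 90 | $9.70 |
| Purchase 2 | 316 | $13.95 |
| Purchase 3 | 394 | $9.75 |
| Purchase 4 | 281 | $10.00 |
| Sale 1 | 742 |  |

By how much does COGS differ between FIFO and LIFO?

$870.25

FIFO COGS: 144 @ $9.05 + 90 @ $9.70 + 316 @ $13.95 + 192 @ $9.75 = $8,456.40
LIFO COGS: 281 @ $10.00 + 394 @ $9.75 + 67 @ $13.95 = $7,586.15
Difference = |$8,456.40 − $7,586.15| = $870.25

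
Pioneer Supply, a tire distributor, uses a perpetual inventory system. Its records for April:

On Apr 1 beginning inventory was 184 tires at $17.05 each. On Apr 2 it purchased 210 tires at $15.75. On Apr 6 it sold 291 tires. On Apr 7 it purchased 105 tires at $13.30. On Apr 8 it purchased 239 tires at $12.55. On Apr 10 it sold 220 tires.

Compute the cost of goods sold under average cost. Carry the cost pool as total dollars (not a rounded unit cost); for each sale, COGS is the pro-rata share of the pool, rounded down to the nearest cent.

COGS = $7,752.66

After Apr 1: 184 on hand, pool $3,137.20 (≈ $17.0500 each)
After Apr 2: 394 on hand, pool $6,444.70 (≈ $16.3571 each)
Apr 6, sell 291: 291/394 × $6,444.70 → $4,759.91
After Apr 7: 208 on hand, pool $3,081.29 (≈ $14.8139 each)
After Apr 8: 447 on hand, pool $6,080.74 (≈ $13.6034 each)
Apr 10, sell 220: 220/447 × $6,080.74 → $2,992.75
Total COGS = $4,759.91 + $2,992.75 = $7,752.66
Ending inventory (cost pool remaining) = $3,087.99
Check: goods available $10,840.65 = COGS $7,752.66 + ending $3,087.99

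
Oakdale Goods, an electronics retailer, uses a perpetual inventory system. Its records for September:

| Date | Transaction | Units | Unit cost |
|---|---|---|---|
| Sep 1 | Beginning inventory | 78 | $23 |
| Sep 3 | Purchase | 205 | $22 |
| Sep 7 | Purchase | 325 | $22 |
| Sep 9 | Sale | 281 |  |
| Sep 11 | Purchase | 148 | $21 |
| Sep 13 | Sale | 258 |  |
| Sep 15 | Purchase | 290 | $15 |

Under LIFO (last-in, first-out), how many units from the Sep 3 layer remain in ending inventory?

139

Sep 9, 281 sold [LIFO — newest first]: 281 @ $22 = $6,182
Sep 13, 258 sold [LIFO — newest first]: 148 @ $21 + 44 @ $22 + 66 @ $22 = $5,528
Total COGS = $6,182 + $5,528 = $11,710
Ending inventory: 78 @ $23 + 139 @ $22 + 290 @ $15 = $9,202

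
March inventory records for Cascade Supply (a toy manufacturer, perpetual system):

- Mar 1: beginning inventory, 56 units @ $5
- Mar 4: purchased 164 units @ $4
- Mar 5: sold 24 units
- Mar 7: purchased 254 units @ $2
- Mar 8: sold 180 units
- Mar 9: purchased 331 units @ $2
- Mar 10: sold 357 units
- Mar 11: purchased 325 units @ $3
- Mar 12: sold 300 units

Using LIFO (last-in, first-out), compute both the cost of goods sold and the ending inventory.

COGS = $2,070; ending inventory = $1,011

Mar 5, 24 sold [LIFO — newest first]: 24 @ $4 = $96
Mar 8, 180 sold [LIFO — newest first]: 180 @ $2 = $360
Mar 10, 357 sold [LIFO — newest first]: 331 @ $2 + 26 @ $2 = $714
Mar 12, 300 sold [LIFO — newest first]: 300 @ $3 = $900
Total COGS = $96 + $360 + $714 + $900 = $2,070
Ending inventory: 56 @ $5 + 140 @ $4 + 48 @ $2 + 25 @ $3 = $1,011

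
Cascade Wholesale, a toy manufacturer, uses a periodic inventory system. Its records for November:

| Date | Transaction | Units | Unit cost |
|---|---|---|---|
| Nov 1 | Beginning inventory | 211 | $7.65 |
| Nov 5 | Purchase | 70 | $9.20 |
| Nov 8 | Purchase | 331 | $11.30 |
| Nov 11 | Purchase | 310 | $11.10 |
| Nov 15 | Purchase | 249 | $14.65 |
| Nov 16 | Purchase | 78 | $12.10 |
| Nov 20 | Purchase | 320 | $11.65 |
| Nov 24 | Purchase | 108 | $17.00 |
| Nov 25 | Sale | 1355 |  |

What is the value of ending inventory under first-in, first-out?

Nov 25, 1355 sold [FIFO — oldest first]: 211 @ $7.65 + 70 @ $9.20 + 331 @ $11.30 + 310 @ $11.10 + 249 @ $14.65 + 78 @ $12.10 + 106 @ $11.65 = $15,266.00
Ending inventory: 214 @ $11.65 + 108 @ $17.00 = $4,329.10

Ending inventory = $4,329.10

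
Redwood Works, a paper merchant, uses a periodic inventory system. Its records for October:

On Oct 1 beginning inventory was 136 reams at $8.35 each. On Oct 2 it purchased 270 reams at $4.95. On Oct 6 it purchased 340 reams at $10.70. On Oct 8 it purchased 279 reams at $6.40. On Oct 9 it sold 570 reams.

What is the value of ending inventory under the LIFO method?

Oct 9, 570 sold [LIFO — newest first]: 279 @ $6.40 + 291 @ $10.70 = $4,899.30
Ending inventory: 136 @ $8.35 + 270 @ $4.95 + 49 @ $10.70 = $2,996.40

Ending inventory = $2,996.40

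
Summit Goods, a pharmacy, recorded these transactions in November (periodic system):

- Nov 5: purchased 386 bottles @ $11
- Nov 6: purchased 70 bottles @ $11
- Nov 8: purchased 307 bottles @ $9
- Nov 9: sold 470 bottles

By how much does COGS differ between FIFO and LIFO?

FIFO COGS: 386 @ $11 + 70 @ $11 + 14 @ $9 = $5,142
LIFO COGS: 307 @ $9 + 70 @ $11 + 93 @ $11 = $4,556
Difference = |$5,142 − $4,556| = $586

$586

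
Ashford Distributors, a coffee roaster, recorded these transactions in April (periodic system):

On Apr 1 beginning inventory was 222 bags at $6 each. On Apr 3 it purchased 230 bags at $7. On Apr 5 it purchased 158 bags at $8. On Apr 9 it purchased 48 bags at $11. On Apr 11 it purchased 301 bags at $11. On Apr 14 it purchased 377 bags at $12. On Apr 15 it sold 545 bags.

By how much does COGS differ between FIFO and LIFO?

$2,686

FIFO COGS: 222 @ $6 + 230 @ $7 + 93 @ $8 = $3,686
LIFO COGS: 377 @ $12 + 168 @ $11 = $6,372
Difference = |$3,686 − $6,372| = $2,686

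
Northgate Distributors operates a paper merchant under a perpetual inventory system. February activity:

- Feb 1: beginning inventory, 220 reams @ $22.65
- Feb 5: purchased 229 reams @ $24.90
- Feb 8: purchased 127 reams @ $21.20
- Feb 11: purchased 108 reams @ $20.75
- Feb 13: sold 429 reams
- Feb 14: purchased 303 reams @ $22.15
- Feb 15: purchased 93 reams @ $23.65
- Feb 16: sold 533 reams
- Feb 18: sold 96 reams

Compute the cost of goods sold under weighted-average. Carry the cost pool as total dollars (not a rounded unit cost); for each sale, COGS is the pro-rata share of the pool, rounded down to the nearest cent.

After Feb 1: 220 on hand, pool $4,983.00 (≈ $22.6500 each)
After Feb 5: 449 on hand, pool $10,685.10 (≈ $23.7976 each)
After Feb 8: 576 on hand, pool $13,377.50 (≈ $23.2248 each)
After Feb 11: 684 on hand, pool $15,618.50 (≈ $22.8341 each)
Feb 13, sell 429: 429/684 × $15,618.50 → $9,795.81
After Feb 14: 558 on hand, pool $12,534.14 (≈ $22.4626 each)
After Feb 15: 651 on hand, pool $14,733.59 (≈ $22.6322 each)
Feb 16, sell 533: 533/651 × $14,733.59 → $12,062.98
Feb 18, sell 96: 96/118 × $2,670.61 → $2,172.69
Total COGS = $9,795.81 + $12,062.98 + $2,172.69 = $24,031.48
Ending inventory (cost pool remaining) = $497.92

COGS = $24,031.48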